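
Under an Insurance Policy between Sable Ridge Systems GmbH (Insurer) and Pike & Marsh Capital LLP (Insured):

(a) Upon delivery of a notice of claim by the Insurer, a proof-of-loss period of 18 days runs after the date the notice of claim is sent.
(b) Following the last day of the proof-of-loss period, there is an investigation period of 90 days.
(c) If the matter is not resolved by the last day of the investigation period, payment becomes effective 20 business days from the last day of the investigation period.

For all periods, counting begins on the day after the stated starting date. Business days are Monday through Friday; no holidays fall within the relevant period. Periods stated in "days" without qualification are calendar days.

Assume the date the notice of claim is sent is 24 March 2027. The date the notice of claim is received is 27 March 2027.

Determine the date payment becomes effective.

6 August 2027

The last day of the proof-of-loss period: 24 March 2027 + 18 days = 11 April 2027.
Adding 90 calendar days to 11 April 2027 gives 10 July 2027, which is the last day of the investigation period.
The date payment becomes effective: 20 business days after Saturday, 10 July 2027, skipping weekends — Jul 12, Jul 13, Jul 14, Jul 15, …, Aug 4, Aug 5, Aug 6 — lands on Friday, 6 August 2027.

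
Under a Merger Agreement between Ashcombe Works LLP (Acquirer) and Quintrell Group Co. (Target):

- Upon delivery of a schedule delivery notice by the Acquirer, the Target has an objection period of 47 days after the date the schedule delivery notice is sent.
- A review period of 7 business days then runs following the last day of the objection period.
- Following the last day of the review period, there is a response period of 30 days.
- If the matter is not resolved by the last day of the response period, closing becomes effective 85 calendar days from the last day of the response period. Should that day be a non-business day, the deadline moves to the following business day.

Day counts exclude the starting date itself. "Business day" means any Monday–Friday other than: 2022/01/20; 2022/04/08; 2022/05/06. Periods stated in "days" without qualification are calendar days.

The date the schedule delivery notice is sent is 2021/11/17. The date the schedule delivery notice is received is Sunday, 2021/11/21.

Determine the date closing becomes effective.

2022/05/09

Adding 47 calendar days to 2021/11/17 gives 2022/01/03, which is the last day of the objection period.
The last day of the review period: 7 business days after Monday, 2022/01/03, skipping weekends — Jan 4, Jan 5, Jan 6, Jan 7, Jan 10, Jan 11, Jan 12 — lands on Wednesday, 2022/01/12.
The last day of the response period: 2022/01/12 + 30 days = 2022/02/11.
The date closing becomes effective: 85 calendar days after 2022/02/11 is 2022/05/07. That falls on a Saturday, so it rolls to the next business day, Monday, 2022/05/09.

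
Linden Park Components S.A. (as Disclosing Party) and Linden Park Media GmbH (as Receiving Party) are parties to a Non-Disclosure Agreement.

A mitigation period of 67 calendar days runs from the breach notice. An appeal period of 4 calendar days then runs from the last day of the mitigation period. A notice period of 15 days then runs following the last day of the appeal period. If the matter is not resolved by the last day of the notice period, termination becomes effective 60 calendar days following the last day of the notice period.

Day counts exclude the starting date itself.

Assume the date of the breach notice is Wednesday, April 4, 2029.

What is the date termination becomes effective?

August 28, 2029

The last day of the mitigation period: April 4, 2029 + 67 days = June 10, 2029.
Adding 4 calendar days to June 10, 2029 gives June 14, 2029, which is the last day of the appeal period.
Adding 15 calendar days to June 14, 2029 gives June 29, 2029, which is the last day of the notice period.
The date termination becomes effective: 60 calendar days after June 29, 2029 is August 28, 2029.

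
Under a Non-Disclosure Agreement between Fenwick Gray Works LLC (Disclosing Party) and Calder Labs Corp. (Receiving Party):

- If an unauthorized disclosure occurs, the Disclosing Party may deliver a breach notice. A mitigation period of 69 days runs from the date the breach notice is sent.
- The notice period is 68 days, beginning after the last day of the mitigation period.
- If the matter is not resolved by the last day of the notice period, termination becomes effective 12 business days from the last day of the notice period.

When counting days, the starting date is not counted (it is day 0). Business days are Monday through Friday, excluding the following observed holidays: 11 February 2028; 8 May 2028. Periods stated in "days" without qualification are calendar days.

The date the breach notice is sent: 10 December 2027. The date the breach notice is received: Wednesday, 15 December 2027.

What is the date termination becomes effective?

Adding 69 calendar days to 10 December 2027 gives 17 February 2028, which is the last day of the mitigation period.
The last day of the notice period: 68 calendar days after 17 February 2028 is 25 April 2028.
The date termination becomes effective: counting 12 business days from Tuesday, 25 April 2028 (Apr 26, Apr 27, Apr 28, May 1, …, May 10, May 11, May 12, skipping weekends and the listed holiday on May 8) reaches Friday, 12 May 2028.

12 May 2028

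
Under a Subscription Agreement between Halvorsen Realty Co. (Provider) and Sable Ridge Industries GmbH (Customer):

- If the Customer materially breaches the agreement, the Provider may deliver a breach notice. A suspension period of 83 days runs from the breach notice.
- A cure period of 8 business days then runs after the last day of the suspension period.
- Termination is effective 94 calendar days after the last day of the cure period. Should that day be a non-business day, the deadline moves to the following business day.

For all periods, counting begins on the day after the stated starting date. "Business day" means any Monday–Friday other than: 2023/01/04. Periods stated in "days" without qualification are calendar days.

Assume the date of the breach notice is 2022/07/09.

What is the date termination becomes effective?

The last day of the suspension period: 2022/07/09 + 83 days = 2022/09/30.
The last day of the cure period: counting 8 business days from Friday, 2022/09/30 (Oct 3, Oct 4, Oct 5, Oct 6, Oct 7, Oct 10, Oct 11, Oct 12, skipping weekends) reaches Wednesday, 2022/10/12.
The date termination becomes effective: 2022/10/12 + 94 days = 2023/01/14. That falls on a Saturday, so it rolls to the next business day, Monday, 2023/01/16.

2023/01/16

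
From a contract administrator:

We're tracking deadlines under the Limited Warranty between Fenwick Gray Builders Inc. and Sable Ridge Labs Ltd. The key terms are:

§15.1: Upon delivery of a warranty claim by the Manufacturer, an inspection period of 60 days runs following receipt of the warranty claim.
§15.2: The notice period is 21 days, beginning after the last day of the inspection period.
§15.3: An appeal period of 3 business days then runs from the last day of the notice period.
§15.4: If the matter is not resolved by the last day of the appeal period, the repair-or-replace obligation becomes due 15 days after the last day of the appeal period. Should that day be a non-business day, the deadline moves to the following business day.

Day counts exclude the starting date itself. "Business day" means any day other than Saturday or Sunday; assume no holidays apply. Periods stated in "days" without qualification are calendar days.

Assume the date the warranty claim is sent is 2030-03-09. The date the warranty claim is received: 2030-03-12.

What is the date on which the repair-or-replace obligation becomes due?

2030-06-20

The last day of the inspection period: 2030-03-12 + 60 days = 2030-05-11.
The last day of the notice period: 21 calendar days after 2030-05-11 is 2030-06-01.
The last day of the appeal period: counting 3 business days from Saturday, 2030-06-01 (Jun 3, Jun 4, Jun 5, skipping weekends) reaches Wednesday, 2030-06-05.
The date on which the repair-or-replace obligation becomes due: 2030-06-05 + 15 days = 2030-06-20. 2030-06-20 is a Thursday, so no roll-forward applies.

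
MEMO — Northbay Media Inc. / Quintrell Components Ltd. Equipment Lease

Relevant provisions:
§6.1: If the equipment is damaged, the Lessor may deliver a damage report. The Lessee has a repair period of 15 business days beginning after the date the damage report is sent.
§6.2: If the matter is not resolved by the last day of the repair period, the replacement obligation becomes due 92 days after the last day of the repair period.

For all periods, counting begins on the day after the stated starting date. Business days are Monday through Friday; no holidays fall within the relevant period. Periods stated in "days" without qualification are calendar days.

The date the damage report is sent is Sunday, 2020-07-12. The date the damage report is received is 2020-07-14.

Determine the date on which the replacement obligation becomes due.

From Sunday, 2020-07-12, 15 business days (Jul 13, Jul 14, Jul 15, Jul 16, …, Jul 29, Jul 30, Jul 31, skipping weekends) brings us to Friday, 2020-07-31, which is the last day of the repair period.
The date on which the replacement obligation becomes due: 92 calendar days after 2020-07-31 is 2020-10-31.

2020-10-31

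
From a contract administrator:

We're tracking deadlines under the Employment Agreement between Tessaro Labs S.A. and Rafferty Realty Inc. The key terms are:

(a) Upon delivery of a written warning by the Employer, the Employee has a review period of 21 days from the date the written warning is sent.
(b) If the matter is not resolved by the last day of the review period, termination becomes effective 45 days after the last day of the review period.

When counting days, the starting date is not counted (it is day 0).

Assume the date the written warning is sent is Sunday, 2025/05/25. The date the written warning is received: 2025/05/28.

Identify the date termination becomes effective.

Adding 21 calendar days to 2025/05/25 gives 2025/06/15, which is the last day of the review period.
The date termination becomes effective: 45 calendar days after 2025/06/15 is 2025/07/30.

2025/07/30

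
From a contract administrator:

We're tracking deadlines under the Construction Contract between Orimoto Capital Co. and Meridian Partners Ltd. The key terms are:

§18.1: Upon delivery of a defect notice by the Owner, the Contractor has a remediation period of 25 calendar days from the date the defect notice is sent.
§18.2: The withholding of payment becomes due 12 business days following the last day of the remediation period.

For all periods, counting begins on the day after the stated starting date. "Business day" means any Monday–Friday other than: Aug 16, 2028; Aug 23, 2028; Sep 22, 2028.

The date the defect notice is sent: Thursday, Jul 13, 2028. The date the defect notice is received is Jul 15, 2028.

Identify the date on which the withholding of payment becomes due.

Aug 25, 2028

The last day of the remediation period: Jul 13, 2028 + 25 days = Aug 7, 2028.
The date on which the withholding of payment becomes due: counting 12 business days from Monday, Aug 7, 2028 (Aug 8, Aug 9, Aug 10, Aug 11, …, Aug 22, Aug 24, Aug 25, skipping weekends and the listed holidays on Aug 16, Aug 23) reaches Friday, Aug 25, 2028.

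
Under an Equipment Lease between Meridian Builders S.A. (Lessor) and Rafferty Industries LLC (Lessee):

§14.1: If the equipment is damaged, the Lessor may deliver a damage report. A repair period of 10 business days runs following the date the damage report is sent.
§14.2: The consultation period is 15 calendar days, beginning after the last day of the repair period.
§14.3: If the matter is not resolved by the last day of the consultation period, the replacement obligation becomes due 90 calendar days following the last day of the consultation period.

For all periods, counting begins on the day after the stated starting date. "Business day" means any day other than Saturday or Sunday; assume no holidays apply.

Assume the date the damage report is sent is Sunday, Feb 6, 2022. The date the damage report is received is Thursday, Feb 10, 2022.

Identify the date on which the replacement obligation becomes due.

The last day of the repair period: 10 business days after Sunday, Feb 6, 2022, skipping weekends — Feb 7, Feb 8, Feb 9, Feb 10, Feb 11, Feb 14, Feb 15, Feb 16, Feb 17, Feb 18 — lands on Friday, Feb 18, 2022.
The last day of the consultation period: 15 calendar days after Feb 18, 2022 is Mar 5, 2022.
Adding 90 calendar days to Mar 5, 2022 gives Jun 3, 2022, which is the date on which the replacement obligation becomes due.

Jun 3, 2022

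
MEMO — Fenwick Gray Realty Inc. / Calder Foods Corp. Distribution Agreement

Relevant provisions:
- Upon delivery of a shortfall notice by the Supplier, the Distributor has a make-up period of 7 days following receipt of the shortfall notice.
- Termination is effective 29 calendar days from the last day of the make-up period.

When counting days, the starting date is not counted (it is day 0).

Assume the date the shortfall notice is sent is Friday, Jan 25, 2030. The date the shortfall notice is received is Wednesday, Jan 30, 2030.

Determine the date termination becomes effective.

Mar 7, 2030

The last day of the make-up period: Jan 30, 2030 + 7 days = Feb 6, 2030.
The date termination becomes effective: Feb 6, 2030 + 29 days = Mar 7, 2030.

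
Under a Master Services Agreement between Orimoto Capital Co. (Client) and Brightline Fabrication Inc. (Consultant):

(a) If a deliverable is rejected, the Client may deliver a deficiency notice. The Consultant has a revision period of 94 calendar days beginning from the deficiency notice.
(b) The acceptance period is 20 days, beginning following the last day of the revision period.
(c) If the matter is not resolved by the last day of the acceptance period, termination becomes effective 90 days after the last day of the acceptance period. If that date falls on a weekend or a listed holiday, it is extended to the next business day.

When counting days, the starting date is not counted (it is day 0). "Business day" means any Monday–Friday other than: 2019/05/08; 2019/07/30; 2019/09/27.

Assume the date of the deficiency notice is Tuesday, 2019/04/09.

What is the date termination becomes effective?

Adding 94 calendar days to 2019/04/09 gives 2019/07/12, which is the last day of the revision period.
Adding 20 calendar days to 2019/07/12 gives 2019/08/01, which is the last day of the acceptance period.
The date termination becomes effective: 2019/08/01 + 90 days = 2019/10/30. 2019/10/30 is a Wednesday and is not a listed holiday, so no roll-forward applies.

2019/10/30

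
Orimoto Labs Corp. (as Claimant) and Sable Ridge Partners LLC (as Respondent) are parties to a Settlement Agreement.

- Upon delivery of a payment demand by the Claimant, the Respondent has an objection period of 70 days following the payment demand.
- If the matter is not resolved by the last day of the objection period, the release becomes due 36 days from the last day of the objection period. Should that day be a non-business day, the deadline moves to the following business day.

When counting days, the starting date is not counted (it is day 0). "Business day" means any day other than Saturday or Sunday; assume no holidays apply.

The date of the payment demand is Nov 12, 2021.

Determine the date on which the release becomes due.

The last day of the objection period: Nov 12, 2021 + 70 days = Jan 21, 2022.
The date on which the release becomes due: Jan 21, 2022 + 36 days = Feb 26, 2022. That falls on a Saturday, so it rolls to the next business day, Monday, Feb 28, 2022.

Feb 28, 2022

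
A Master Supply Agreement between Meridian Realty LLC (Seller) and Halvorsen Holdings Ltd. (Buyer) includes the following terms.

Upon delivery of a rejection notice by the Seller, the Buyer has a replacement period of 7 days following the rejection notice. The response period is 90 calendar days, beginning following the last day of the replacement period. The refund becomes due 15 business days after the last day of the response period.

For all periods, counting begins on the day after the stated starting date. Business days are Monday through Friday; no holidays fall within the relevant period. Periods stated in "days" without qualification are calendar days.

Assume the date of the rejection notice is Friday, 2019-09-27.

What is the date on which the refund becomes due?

Adding 7 calendar days to 2019-09-27 gives 2019-10-04, which is the last day of the replacement period.
The last day of the response period: 90 calendar days after 2019-10-04 is 2020-01-02.
From Thursday, 2020-01-02, 15 business days (Jan 3, Jan 6, Jan 7, Jan 8, …, Jan 21, Jan 22, Jan 23, skipping weekends) brings us to Thursday, 2020-01-23, which is the date on which the refund becomes due.

2020-01-23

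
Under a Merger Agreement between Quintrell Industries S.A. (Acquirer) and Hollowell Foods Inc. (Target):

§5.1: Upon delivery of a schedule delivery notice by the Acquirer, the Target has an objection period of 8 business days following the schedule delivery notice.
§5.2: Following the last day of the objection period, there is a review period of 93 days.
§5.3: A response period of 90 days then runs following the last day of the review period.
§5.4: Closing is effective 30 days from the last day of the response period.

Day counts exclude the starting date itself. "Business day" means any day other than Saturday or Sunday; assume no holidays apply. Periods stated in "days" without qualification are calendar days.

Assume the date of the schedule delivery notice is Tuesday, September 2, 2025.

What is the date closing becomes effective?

April 13, 2026

The last day of the objection period: 8 business days after Tuesday, September 2, 2025, skipping weekends — Sep 3, Sep 4, Sep 5, Sep 8, Sep 9, Sep 10, Sep 11, Sep 12 — lands on Friday, September 12, 2025.
Adding 93 calendar days to September 12, 2025 gives December 14, 2025, which is the last day of the review period.
The last day of the response period: 90 calendar days after December 14, 2025 is March 14, 2026.
Adding 30 calendar days to March 14, 2026 gives April 13, 2026, which is the date closing becomes effective.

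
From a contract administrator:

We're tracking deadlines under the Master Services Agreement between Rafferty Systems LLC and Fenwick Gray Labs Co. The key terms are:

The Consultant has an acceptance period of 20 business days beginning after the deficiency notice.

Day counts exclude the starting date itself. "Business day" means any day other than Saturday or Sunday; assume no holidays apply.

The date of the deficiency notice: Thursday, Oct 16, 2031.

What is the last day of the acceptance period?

The last day of the acceptance period: counting 20 business days from Thursday, Oct 16, 2031 (Oct 17, Oct 20, Oct 21, Oct 22, …, Nov 11, Nov 12, Nov 13, skipping weekends) reaches Thursday, Nov 13, 2031.

Nov 13, 2031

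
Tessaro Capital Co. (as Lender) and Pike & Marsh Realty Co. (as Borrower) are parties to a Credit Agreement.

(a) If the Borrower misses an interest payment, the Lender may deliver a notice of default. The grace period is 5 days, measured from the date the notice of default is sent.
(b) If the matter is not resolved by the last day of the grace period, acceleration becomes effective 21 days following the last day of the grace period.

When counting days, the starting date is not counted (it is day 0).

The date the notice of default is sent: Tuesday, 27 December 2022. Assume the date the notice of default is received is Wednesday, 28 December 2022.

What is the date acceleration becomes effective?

22 January 2023

The last day of the grace period: 27 December 2022 + 5 days = 1 January 2023.
Adding 21 calendar days to 1 January 2023 gives 22 January 2023, which is the date acceleration becomes effective.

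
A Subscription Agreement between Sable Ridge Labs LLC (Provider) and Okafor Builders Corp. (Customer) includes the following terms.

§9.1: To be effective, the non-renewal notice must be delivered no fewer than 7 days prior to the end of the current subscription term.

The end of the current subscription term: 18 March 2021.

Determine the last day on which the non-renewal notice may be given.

11 March 2021

Counting back 7 calendar days from 18 March 2021 gives 11 March 2021.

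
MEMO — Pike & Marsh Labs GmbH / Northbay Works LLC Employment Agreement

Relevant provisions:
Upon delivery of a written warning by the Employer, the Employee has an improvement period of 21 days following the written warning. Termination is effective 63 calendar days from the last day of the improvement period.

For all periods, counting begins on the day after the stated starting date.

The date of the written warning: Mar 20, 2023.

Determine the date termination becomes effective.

Jun 12, 2023

Adding 21 calendar days to Mar 20, 2023 gives Apr 10, 2023, which is the last day of the improvement period.
The date termination becomes effective: Apr 10, 2023 + 63 days = Jun 12, 2023.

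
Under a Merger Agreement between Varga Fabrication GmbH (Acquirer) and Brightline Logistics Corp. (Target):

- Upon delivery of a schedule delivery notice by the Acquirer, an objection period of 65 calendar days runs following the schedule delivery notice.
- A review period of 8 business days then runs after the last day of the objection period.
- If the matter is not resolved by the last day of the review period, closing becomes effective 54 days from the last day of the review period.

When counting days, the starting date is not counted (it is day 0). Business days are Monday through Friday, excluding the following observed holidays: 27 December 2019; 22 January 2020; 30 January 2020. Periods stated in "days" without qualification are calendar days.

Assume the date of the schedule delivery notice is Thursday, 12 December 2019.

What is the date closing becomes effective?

Adding 65 calendar days to 12 December 2019 gives 15 February 2020, which is the last day of the objection period.
The last day of the review period: 8 business days after Saturday, 15 February 2020, skipping weekends — Feb 17, Feb 18, Feb 19, Feb 20, Feb 21, Feb 24, Feb 25, Feb 26 — lands on Wednesday, 26 February 2020.
Adding 54 calendar days to 26 February 2020 gives 20 April 2020, which is the date closing becomes effective.

20 April 2020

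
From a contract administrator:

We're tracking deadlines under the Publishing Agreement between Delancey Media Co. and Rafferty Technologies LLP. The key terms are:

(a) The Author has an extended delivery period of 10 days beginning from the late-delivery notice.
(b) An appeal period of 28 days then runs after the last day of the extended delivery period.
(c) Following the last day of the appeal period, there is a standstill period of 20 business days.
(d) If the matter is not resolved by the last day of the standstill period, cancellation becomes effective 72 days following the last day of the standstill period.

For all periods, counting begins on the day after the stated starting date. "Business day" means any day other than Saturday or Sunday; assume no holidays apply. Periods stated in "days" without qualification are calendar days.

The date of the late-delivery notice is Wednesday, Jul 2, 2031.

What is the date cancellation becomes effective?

Nov 16, 2031

The last day of the extended delivery period: Jul 2, 2031 + 10 days = Jul 12, 2031.
Adding 28 calendar days to Jul 12, 2031 gives Aug 9, 2031, which is the last day of the appeal period.
The last day of the standstill period: 20 business days after Saturday, Aug 9, 2031, skipping weekends — Aug 11, Aug 12, Aug 13, Aug 14, …, Sep 3, Sep 4, Sep 5 — lands on Friday, Sep 5, 2031.
The date cancellation becomes effective: Sep 5, 2031 + 72 days = Nov 16, 2031.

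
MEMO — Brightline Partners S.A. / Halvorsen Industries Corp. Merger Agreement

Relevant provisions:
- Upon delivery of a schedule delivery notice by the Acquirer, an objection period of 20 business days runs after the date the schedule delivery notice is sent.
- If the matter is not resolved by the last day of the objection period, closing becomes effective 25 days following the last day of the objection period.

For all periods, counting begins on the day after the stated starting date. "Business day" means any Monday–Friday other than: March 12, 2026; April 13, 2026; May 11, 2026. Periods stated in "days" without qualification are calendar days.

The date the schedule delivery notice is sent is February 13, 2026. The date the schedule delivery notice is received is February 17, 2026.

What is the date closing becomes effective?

April 10, 2026

The last day of the objection period: 20 business days after Friday, February 13, 2026, skipping weekends and the listed holiday on Mar 12 — Feb 16, Feb 17, Feb 18, Feb 19, …, Mar 11, Mar 13, Mar 16 — lands on Monday, March 16, 2026.
The date closing becomes effective: 25 calendar days after March 16, 2026 is April 10, 2026.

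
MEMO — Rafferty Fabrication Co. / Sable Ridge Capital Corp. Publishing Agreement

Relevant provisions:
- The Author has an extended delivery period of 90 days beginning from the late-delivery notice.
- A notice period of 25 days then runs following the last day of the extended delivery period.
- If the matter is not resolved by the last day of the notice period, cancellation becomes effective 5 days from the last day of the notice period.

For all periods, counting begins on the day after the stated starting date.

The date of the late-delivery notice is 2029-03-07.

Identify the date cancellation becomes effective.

The last day of the extended delivery period: 90 calendar days after 2029-03-07 is 2029-06-05.
The last day of the notice period: 25 calendar days after 2029-06-05 is 2029-06-30.
The date cancellation becomes effective: 5 calendar days after 2029-06-30 is 2029-07-05.

2029-07-05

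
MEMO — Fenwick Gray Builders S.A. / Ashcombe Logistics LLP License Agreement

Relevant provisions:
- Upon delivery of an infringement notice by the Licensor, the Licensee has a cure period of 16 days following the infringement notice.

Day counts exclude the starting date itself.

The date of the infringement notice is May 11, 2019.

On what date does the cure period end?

The last day of the cure period: 16 calendar days after May 11, 2019 is May 27, 2019.

May 27, 2019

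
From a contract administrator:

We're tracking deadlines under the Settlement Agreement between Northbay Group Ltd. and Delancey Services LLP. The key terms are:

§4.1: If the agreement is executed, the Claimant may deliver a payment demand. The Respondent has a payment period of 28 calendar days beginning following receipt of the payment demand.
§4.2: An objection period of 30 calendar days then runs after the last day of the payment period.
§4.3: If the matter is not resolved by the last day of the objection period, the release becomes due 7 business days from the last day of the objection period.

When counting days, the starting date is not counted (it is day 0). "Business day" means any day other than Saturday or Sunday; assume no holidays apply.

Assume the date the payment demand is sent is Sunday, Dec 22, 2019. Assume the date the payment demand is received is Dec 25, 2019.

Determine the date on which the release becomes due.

Mar 3, 2020

Adding 28 calendar days to Dec 25, 2019 gives Jan 22, 2020, which is the last day of the payment period.
The last day of the objection period: Jan 22, 2020 + 30 days = Feb 21, 2020.
From Friday, Feb 21, 2020, 7 business days (Feb 24, Feb 25, Feb 26, Feb 27, Feb 28, Mar 2, Mar 3, skipping weekends) brings us to Tuesday, Mar 3, 2020, which is the date on which the release becomes due.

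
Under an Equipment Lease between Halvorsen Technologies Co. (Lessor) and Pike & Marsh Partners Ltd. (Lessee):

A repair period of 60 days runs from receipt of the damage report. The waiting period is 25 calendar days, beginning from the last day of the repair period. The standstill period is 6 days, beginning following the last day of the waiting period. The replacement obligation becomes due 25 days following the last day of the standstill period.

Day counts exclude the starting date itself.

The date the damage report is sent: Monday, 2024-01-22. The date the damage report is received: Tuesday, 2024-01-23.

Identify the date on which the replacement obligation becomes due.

The last day of the repair period: 60 calendar days after 2024-01-23 is 2024-03-23.
The last day of the waiting period: 2024-03-23 + 25 days = 2024-04-17.
The last day of the standstill period: 6 calendar days after 2024-04-17 is 2024-04-23.
Adding 25 calendar days to 2024-04-23 gives 2024-05-18, which is the date on which the replacement obligation becomes due.

2024-05-18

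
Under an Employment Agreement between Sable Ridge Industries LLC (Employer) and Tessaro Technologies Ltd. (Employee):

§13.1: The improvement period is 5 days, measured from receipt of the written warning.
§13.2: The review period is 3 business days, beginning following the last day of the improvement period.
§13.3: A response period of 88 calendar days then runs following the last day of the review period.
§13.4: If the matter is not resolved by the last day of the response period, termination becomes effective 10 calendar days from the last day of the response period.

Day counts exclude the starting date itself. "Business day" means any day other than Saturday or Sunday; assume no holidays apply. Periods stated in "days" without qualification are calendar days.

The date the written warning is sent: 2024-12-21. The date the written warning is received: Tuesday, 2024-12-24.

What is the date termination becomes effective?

Adding 5 calendar days to 2024-12-24 gives 2024-12-29, which is the last day of the improvement period.
From Sunday, 2024-12-29, 3 business days (Dec 30, Dec 31, Jan 1, skipping weekends) brings us to Wednesday, 2025-01-01, which is the last day of the review period.
The last day of the response period: 88 calendar days after 2025-01-01 is 2025-03-30.
The date termination becomes effective: 2025-03-30 + 10 days = 2025-04-09.

2025-04-09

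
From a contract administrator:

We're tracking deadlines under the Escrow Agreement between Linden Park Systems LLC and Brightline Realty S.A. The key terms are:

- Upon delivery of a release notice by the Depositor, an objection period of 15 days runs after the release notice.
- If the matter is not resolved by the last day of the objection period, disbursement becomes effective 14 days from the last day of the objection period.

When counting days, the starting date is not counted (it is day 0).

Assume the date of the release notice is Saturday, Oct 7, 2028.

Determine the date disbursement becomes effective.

The last day of the objection period: 15 calendar days after Oct 7, 2028 is Oct 22, 2028.
The date disbursement becomes effective: Oct 22, 2028 + 14 days = Nov 5, 2028.

Nov 5, 2028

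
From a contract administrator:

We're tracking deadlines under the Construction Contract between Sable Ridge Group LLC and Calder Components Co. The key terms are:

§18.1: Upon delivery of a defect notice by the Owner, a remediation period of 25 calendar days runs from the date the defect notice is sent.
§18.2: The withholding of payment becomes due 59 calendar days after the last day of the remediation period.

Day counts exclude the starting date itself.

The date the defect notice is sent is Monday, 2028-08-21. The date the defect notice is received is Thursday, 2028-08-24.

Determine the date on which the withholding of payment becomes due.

2028-11-13

The last day of the remediation period: 25 calendar days after 2028-08-21 is 2028-09-15.
The date on which the withholding of payment becomes due: 2028-09-15 + 59 days = 2028-11-13.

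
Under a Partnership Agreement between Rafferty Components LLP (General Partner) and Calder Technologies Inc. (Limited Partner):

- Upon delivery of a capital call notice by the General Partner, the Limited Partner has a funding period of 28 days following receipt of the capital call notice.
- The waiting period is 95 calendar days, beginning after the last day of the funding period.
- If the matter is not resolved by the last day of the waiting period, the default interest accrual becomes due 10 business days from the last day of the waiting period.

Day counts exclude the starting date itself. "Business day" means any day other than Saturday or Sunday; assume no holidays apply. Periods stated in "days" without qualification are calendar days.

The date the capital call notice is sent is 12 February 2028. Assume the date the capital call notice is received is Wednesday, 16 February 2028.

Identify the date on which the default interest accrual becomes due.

The last day of the funding period: 16 February 2028 + 28 days = 15 March 2028.
Adding 95 calendar days to 15 March 2028 gives 18 June 2028, which is the last day of the waiting period.
The date on which the default interest accrual becomes due: counting 10 business days from Sunday, 18 June 2028 (Jun 19, Jun 20, Jun 21, Jun 22, Jun 23, Jun 26, Jun 27, Jun 28, Jun 29, Jun 30, skipping weekends) reaches Friday, 30 June 2028.

30 June 2028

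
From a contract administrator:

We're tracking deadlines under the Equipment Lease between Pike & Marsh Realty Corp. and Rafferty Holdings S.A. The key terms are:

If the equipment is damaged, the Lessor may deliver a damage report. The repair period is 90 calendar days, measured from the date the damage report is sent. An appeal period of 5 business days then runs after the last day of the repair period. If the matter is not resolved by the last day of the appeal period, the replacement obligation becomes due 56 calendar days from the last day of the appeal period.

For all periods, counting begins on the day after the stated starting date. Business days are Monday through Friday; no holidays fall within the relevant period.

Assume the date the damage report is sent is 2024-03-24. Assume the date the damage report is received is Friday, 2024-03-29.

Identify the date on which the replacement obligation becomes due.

The last day of the repair period: 90 calendar days after 2024-03-24 is 2024-06-22.
The last day of the appeal period: counting 5 business days from Saturday, 2024-06-22 (Jun 24, Jun 25, Jun 26, Jun 27, Jun 28, skipping weekends) reaches Friday, 2024-06-28.
Adding 56 calendar days to 2024-06-28 gives 2024-08-23, which is the date on which the replacement obligation becomes due.

2024-08-23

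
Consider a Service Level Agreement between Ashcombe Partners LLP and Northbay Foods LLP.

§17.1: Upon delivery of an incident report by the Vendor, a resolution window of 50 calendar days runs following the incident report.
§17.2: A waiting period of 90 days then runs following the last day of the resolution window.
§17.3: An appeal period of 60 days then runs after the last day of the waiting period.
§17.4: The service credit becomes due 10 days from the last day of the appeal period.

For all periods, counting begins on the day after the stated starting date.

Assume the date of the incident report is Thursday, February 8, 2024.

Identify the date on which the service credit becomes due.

September 5, 2024

The last day of the resolution window: 50 calendar days after February 8, 2024 is March 29, 2024.
The last day of the waiting period: March 29, 2024 + 90 days = June 27, 2024.
The last day of the appeal period: June 27, 2024 + 60 days = August 26, 2024.
Adding 10 calendar days to August 26, 2024 gives September 5, 2024, which is the date on which the service credit becomes due.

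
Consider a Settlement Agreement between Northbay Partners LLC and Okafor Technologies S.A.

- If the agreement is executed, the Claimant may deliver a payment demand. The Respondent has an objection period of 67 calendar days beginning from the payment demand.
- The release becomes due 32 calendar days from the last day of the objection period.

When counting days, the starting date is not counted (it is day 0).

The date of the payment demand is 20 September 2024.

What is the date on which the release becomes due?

The last day of the objection period: 67 calendar days after 20 September 2024 is 26 November 2024.
Adding 32 calendar days to 26 November 2024 gives 28 December 2024, which is the date on which the release becomes due.

28 December 2024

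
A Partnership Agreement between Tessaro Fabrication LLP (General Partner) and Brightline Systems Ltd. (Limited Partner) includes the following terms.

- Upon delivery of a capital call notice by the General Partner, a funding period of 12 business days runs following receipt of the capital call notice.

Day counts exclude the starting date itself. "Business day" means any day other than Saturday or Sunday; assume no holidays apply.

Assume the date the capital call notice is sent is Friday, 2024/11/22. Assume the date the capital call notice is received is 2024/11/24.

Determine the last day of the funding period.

2024/12/10

The last day of the funding period: counting 12 business days from Sunday, 2024/11/24 (Nov 25, Nov 26, Nov 27, Nov 28, …, Dec 6, Dec 9, Dec 10, skipping weekends) reaches Tuesday, 2024/12/10.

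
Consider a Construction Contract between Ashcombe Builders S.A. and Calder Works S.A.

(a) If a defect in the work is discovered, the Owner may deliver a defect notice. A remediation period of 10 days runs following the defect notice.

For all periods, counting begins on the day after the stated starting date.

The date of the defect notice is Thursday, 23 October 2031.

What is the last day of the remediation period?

Adding 10 calendar days to 23 October 2031 gives 2 November 2031, which is the last day of the remediation period.

2 November 2031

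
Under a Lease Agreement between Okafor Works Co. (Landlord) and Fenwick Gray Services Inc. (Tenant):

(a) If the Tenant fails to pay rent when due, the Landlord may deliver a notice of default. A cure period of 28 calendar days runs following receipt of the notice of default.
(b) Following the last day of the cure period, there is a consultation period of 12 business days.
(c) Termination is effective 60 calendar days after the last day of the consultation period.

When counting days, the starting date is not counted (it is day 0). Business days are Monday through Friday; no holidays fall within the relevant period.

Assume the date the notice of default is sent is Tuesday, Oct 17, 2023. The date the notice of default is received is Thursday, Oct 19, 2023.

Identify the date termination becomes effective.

Feb 2, 2024

Adding 28 calendar days to Oct 19, 2023 gives Nov 16, 2023, which is the last day of the cure period.
The last day of the consultation period: 12 business days after Thursday, Nov 16, 2023, skipping weekends — Nov 17, Nov 20, Nov 21, Nov 22, …, Nov 30, Dec 1, Dec 4 — lands on Monday, Dec 4, 2023.
The date termination becomes effective: 60 calendar days after Dec 4, 2023 is Feb 2, 2024.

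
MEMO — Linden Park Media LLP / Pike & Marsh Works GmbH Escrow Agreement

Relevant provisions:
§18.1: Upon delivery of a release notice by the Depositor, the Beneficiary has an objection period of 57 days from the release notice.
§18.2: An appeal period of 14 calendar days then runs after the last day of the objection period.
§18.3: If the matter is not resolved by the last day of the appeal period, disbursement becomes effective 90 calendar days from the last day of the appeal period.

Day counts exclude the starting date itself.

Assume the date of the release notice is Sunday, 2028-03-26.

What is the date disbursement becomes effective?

The last day of the objection period: 2028-03-26 + 57 days = 2028-05-22.
The last day of the appeal period: 14 calendar days after 2028-05-22 is 2028-06-05.
The date disbursement becomes effective: 2028-06-05 + 90 days = 2028-09-03.

2028-09-03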